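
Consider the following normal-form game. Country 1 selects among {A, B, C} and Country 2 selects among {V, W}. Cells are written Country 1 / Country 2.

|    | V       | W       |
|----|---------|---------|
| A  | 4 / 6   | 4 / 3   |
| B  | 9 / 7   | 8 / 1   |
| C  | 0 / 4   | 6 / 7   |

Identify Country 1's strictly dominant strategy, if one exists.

B

A strategy is strictly dominant if it gives Country 1 a strictly higher payoff than every other strategy, against every choice by the opponent.
B strictly dominates: vs V: 9 > each of {4, 0}; vs W: 8 > each of {4, 6}.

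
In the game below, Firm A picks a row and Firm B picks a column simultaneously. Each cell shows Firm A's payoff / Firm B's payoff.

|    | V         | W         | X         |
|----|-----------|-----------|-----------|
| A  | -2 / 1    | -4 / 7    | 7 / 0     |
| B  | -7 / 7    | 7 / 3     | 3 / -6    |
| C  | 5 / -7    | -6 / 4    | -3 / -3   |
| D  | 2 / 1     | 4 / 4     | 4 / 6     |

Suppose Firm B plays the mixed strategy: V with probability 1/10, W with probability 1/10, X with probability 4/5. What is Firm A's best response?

A

Compute Firm A's expected payoff from each pure strategy against the given mix.
A: (1/10)·(-2) + (1/10)·(-4) + (4/5)·7 = 5
B: (1/10)·(-7) + (1/10)·7 + (4/5)·3 = 12/5
C: (1/10)·5 + (1/10)·(-6) + (4/5)·(-3) = -5/2
D: (1/10)·2 + (1/10)·4 + (4/5)·4 = 19/5
Highest expected payoff is 5, from A.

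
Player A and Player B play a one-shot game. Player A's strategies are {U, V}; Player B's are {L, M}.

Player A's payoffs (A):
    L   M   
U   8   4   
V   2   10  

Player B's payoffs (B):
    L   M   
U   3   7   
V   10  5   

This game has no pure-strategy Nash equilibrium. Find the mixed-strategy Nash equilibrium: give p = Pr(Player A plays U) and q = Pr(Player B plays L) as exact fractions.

p = 5/9, q = 1/2

In a mixed NE each player is indifferent between their pure strategies, so the opponent's mix sets the indifference.
Player B indifferent between L and M: p·3 + (1−p)·10 = p·7 + (1−p)·5 ⟹ 10 + (-7)p = 5 + 2p ⟹ p = 5/9.
Player A indifferent between U and V: q·8 + (1−q)·4 = q·2 + (1−q)·10 ⟹ 4 + 4q = 10 + (-8)q ⟹ q = 1/2.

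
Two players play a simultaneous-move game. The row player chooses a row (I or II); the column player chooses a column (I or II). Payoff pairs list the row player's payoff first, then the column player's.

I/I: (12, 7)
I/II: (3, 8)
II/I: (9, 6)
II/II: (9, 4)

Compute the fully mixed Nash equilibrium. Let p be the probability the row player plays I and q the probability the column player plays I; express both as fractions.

p = 2/3, q = 2/3

Each player's mixing probability is pinned down by making the *other* player indifferent.
The column player indifferent between I and II: p·7 + (1−p)·6 = p·8 + (1−p)·4 ⟹ 6 + 1p = 4 + 4p ⟹ p = 2/3.
The row player indifferent between I and II: q·12 + (1−q)·3 = q·9 + (1−q)·9 ⟹ 3 + 9q = 9 + 0q ⟹ q = 2/3.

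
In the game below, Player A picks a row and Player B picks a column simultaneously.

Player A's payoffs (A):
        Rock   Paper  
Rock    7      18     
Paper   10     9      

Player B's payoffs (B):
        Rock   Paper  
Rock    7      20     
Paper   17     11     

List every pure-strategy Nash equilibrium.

Check mutual best responses: a cell is a NE iff neither player can gain by unilaterally deviating.
Player A's best responses — vs Rock: Paper (payoff 10); vs Paper: Rock (payoff 18).
Player B's best responses — vs Rock: Paper (payoff 20); vs Paper: Rock (payoff 17).
Mutual best responses occur at (Rock, Paper) and (Paper, Rock); at each, neither player gains by switching.

(Rock, Paper) and (Paper, Rock)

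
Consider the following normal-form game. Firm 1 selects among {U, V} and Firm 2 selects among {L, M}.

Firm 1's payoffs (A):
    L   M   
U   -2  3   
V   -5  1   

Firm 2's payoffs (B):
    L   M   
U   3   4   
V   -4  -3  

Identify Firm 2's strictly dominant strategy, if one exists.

M

A strategy is strictly dominant if it gives Firm 2 a strictly higher payoff than every other strategy, against every choice by the opponent.
M strictly dominates: vs U: 4 > 3; vs V: -3 > -4.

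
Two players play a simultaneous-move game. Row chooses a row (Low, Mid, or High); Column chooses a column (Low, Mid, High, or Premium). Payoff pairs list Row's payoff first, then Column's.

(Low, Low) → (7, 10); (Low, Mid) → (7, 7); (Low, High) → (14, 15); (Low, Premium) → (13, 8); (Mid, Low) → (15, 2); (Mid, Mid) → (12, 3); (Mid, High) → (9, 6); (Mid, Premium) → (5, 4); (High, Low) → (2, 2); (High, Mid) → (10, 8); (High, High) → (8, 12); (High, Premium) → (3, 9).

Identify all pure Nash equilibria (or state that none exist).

Check mutual best responses: a cell is a NE iff neither player can gain by unilaterally deviating.
Row's best responses — vs Low: Mid (payoff 15); vs Mid: Mid (payoff 12); vs High: Low (payoff 14); vs Premium: Low (payoff 13).
Column's best responses — vs Low: High (payoff 15); vs Mid: High (payoff 6); vs High: High (payoff 12).
The only mutual best response is (Low, High); neither player gains by switching there.

(Low, High)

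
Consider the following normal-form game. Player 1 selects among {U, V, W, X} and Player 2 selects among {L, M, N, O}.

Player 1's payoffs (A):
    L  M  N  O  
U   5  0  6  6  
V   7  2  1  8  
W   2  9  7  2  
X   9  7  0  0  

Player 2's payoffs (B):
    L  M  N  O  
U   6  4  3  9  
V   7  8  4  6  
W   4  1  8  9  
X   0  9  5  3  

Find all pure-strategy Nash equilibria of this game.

A profile is a Nash equilibrium when each player is best-responding to the other.
Player 1's best responses — vs L: X (payoff 9); vs M: W (payoff 9); vs N: W (payoff 7); vs O: V (payoff 8).
Player 2's best responses — vs U: O (payoff 9); vs V: M (payoff 8); vs W: O (payoff 9); vs X: M (payoff 9).
No cell has both players best-responding. For instance, Player 1's best reply to O is V, but against V Player 2 prefers M over O.

None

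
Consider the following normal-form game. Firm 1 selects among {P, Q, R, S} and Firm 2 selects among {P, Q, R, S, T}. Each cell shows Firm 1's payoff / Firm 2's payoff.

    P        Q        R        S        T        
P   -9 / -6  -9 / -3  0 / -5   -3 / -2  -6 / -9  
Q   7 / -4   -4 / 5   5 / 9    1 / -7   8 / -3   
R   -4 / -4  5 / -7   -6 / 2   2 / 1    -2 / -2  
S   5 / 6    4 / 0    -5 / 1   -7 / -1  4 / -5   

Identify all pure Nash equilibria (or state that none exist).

(Q, R)

A profile is a Nash equilibrium when each player is best-responding to the other.
Firm 1's best responses — vs P: Q (payoff 7); vs Q: R (payoff 5); vs R: Q (payoff 5); vs S: R (payoff 2); vs T: Q (payoff 8).
Firm 2's best responses — vs P: S (payoff -2); vs Q: R (payoff 9); vs R: R (payoff 2); vs S: P (payoff 6).
The only mutual best response is (Q, R); neither player gains by switching there.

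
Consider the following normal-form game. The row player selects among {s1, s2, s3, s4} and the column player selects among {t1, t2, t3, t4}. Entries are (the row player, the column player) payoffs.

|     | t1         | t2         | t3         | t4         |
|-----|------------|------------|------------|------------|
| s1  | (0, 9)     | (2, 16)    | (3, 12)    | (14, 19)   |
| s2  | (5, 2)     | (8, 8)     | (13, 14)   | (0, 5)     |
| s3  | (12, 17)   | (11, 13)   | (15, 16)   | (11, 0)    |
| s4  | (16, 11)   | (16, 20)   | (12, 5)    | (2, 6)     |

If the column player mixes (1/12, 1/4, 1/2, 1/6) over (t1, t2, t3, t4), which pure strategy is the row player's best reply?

s3

The row player's best reply maximizes expected payoff against the mix.
s1: (1/12)·0 + (1/4)·2 + (1/2)·3 + (1/6)·14 = 13/3
s2: (1/12)·5 + (1/4)·8 + (1/2)·13 + (1/6)·0 = 107/12
s3: (1/12)·12 + (1/4)·11 + (1/2)·15 + (1/6)·11 = 157/12
s4: (1/12)·16 + (1/4)·16 + (1/2)·12 + (1/6)·2 = 35/3
Highest expected payoff is 157/12, from s3.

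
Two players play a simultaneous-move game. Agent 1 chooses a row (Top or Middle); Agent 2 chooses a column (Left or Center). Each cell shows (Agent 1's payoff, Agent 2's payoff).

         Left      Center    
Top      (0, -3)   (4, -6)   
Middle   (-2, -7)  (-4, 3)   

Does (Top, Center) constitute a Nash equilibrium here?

No

Holding Agent 2 at Center: Agent 1 gets 4 from Top, versus -4 from Middle. No profitable deviation for Agent 1.
Holding Agent 1 at Top: Agent 2 gets -6 from Center but could get -3 by switching to Left. Agent 2 has a profitable deviation.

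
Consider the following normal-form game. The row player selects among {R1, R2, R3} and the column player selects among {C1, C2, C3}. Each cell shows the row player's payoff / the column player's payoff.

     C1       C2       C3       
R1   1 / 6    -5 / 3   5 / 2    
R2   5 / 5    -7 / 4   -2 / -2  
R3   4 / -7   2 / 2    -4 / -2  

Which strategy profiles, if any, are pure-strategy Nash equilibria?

A profile is a Nash equilibrium when each player is best-responding to the other.
The row player's best responses — vs C1: R2 (payoff 5); vs C2: R3 (payoff 2); vs C3: R1 (payoff 5).
The column player's best responses — vs R1: C1 (payoff 6); vs R2: C1 (payoff 5); vs R3: C2 (payoff 2).
Mutual best responses occur at (R2, C1) and (R3, C2); at each, neither player gains by switching.

(R2, C1) and (R3, C2)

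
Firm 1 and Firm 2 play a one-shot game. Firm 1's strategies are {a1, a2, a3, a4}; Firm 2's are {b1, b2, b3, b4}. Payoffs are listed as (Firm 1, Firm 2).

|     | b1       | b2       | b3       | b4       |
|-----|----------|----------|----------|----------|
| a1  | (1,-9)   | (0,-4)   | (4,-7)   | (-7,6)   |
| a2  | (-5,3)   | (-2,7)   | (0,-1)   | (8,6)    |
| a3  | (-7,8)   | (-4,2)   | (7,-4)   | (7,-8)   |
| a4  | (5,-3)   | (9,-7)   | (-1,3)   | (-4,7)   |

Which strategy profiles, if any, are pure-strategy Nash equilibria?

Find each player's best response to every opponent strategy; NE are the intersections.
Firm 1's best responses — vs b1: a4 (payoff 5); vs b2: a4 (payoff 9); vs b3: a3 (payoff 7); vs b4: a2 (payoff 8).
Firm 2's best responses — vs a1: b4 (payoff 6); vs a2: b2 (payoff 7); vs a3: b1 (payoff 8); vs a4: b4 (payoff 7).
No cell has both players best-responding. For instance, Firm 1's best reply to b4 is a2, but against a2 Firm 2 prefers b2 over b4.

No pure-strategy Nash equilibrium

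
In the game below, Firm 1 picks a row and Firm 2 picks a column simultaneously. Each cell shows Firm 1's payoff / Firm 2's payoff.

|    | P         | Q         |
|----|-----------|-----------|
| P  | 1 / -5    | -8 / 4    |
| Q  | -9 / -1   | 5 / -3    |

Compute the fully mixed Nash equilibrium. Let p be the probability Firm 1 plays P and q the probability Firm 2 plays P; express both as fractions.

Each player's mixing probability is pinned down by making the *other* player indifferent.
Firm 2 indifferent between P and Q: p·(-5) + (1−p)·(-1) = p·4 + (1−p)·(-3) ⟹ (-1) + (-4)p = (-3) + 7p ⟹ p = 2/11.
Firm 1 indifferent between P and Q: q·1 + (1−q)·(-8) = q·(-9) + (1−q)·5 ⟹ (-8) + 9q = 5 + (-14)q ⟹ q = 13/23.

p = 2/11, q = 13/23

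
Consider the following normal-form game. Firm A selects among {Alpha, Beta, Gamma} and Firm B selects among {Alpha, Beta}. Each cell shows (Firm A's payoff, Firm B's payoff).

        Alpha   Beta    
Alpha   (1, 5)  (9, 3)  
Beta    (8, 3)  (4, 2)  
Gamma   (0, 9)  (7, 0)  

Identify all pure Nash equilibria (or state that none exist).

Find each player's best response to every opponent strategy; NE are the intersections.
Firm A's best responses — vs Alpha: Beta (payoff 8); vs Beta: Alpha (payoff 9).
Firm B's best responses — vs Alpha: Alpha (payoff 5); vs Beta: Alpha (payoff 3); vs Gamma: Alpha (payoff 9).
The only mutual best response is (Beta, Alpha); neither player gains by switching there.

(Beta, Alpha)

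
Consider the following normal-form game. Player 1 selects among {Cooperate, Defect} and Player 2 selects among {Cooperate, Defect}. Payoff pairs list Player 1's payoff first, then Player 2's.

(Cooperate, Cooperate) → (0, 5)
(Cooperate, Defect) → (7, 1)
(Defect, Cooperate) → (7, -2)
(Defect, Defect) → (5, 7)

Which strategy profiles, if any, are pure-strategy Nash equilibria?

A profile is a Nash equilibrium when each player is best-responding to the other.
Player 1's best responses — vs Cooperate: Defect (payoff 7); vs Defect: Cooperate (payoff 7).
Player 2's best responses — vs Cooperate: Cooperate (payoff 5); vs Defect: Defect (payoff 7).
No cell has both players best-responding. For instance, Player 1's best reply to Cooperate is Defect, but against Defect Player 2 prefers Defect over Cooperate.

There is no pure-strategy Nash equilibrium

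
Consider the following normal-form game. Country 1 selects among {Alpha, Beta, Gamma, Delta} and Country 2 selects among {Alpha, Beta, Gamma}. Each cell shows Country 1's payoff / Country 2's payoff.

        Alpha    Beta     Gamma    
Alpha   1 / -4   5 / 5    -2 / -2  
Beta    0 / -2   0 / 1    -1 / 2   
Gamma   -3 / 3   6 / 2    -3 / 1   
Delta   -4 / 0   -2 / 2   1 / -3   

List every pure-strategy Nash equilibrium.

Check mutual best responses: a cell is a NE iff neither player can gain by unilaterally deviating.
Country 1's best responses — vs Alpha: Alpha (payoff 1); vs Beta: Gamma (payoff 6); vs Gamma: Delta (payoff 1).
Country 2's best responses — vs Alpha: Beta (payoff 5); vs Beta: Gamma (payoff 2); vs Gamma: Alpha (payoff 3); vs Delta: Beta (payoff 2).
No cell has both players best-responding. For instance, Country 1's best reply to Gamma is Delta, but against Delta Country 2 prefers Beta over Gamma.

There is no pure-strategy Nash equilibrium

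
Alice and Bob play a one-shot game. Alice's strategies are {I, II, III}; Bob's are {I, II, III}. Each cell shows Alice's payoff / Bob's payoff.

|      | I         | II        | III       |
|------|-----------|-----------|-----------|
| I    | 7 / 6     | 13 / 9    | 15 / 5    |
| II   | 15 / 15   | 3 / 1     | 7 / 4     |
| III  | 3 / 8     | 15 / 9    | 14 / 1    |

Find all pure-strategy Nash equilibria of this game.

(II, I) and (III, II)

A profile is a Nash equilibrium when each player is best-responding to the other.
Alice's best responses — vs I: II (payoff 15); vs II: III (payoff 15); vs III: I (payoff 15).
Bob's best responses — vs I: II (payoff 9); vs II: I (payoff 15); vs III: II (payoff 9).
Mutual best responses occur at (II, I) and (III, II); at each, neither player gains by switching.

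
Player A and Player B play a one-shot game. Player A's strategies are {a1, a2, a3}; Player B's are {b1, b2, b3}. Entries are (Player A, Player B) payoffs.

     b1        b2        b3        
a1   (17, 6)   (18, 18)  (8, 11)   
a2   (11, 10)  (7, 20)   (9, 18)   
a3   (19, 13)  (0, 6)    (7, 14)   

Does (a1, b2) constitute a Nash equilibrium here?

Yes

Holding Player B at b2: Player A gets 18 from a1, versus 7 from a2, 0 from a3. No profitable deviation for Player A.
Holding Player A at a1: Player B gets 18 from b2, versus 6 from b1, 11 from b3. No profitable deviation for Player B either.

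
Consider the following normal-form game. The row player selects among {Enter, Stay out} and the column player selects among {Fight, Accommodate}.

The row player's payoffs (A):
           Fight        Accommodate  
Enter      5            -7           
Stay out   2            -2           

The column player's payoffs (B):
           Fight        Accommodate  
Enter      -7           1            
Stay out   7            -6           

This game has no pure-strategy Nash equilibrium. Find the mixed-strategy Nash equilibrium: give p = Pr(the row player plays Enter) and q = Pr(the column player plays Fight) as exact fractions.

In a mixed NE each player is indifferent between their pure strategies, so the opponent's mix sets the indifference.
The column player indifferent between Fight and Accommodate: p·(-7) + (1−p)·7 = p·1 + (1−p)·(-6) ⟹ 7 + (-14)p = (-6) + 7p ⟹ p = 13/21.
The row player indifferent between Enter and Stay out: q·5 + (1−q)·(-7) = q·2 + (1−q)·(-2) ⟹ (-7) + 12q = (-2) + 4q ⟹ q = 5/8.

p = 13/21, q = 5/8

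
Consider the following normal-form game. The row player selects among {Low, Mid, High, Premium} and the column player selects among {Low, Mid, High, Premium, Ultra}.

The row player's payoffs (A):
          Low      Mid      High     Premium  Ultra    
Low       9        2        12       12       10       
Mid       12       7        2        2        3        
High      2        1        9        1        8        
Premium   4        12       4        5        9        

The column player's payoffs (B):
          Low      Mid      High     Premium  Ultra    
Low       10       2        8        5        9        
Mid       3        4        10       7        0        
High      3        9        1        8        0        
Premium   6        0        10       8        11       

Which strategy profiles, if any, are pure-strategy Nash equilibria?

No pure-strategy Nash equilibrium

Find each player's best response to every opponent strategy; NE are the intersections.
The row player's best responses — vs Low: Mid (payoff 12); vs Mid: Premium (payoff 12); vs High: Low (payoff 12); vs Premium: Low (payoff 12); vs Ultra: Low (payoff 10).
The column player's best responses — vs Low: Low (payoff 10); vs Mid: High (payoff 10); vs High: Mid (payoff 9); vs Premium: Ultra (payoff 11).
No cell has both players best-responding. For instance, the row player's best reply to Ultra is Low, but against Low the column player prefers Low over Ultra.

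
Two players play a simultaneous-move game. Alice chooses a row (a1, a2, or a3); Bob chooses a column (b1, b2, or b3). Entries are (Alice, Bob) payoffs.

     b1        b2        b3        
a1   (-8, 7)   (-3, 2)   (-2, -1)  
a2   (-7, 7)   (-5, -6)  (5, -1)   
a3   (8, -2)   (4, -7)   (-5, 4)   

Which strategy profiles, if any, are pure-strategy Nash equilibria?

No pure-strategy Nash equilibrium

A profile is a Nash equilibrium when each player is best-responding to the other.
Alice's best responses — vs b1: a3 (payoff 8); vs b2: a3 (payoff 4); vs b3: a2 (payoff 5).
Bob's best responses — vs a1: b1 (payoff 7); vs a2: b1 (payoff 7); vs a3: b3 (payoff 4).
No cell has both players best-responding. For instance, Alice's best reply to b1 is a3, but against a3 Bob prefers b3 over b1.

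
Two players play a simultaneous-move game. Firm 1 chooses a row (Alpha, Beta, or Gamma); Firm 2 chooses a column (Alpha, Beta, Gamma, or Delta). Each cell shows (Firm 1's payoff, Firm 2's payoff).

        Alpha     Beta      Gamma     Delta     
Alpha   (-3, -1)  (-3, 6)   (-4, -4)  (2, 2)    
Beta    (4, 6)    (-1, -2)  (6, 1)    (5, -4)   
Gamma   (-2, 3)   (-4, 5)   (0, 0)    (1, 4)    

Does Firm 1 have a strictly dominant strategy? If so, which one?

Check whether one of Firm 1's strategies beats all alternatives regardless of what the opponent does.
Beta strictly dominates: vs Alpha: 4 > each of {-3, -2}; vs Beta: -1 > each of {-3, -4}; vs Gamma: 6 > each of {-4, 0}; vs Delta: 5 > each of {2, 1}.

Beta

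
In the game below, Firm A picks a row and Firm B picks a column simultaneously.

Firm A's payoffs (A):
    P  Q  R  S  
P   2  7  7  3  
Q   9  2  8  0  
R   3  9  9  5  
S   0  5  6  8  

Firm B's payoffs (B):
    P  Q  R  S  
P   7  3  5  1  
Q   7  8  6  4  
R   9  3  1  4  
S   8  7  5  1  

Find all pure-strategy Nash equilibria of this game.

None

Find each player's best response to every opponent strategy; NE are the intersections.
Firm A's best responses — vs P: Q (payoff 9); vs Q: R (payoff 9); vs R: R (payoff 9); vs S: S (payoff 8).
Firm B's best responses — vs P: P (payoff 7); vs Q: Q (payoff 8); vs R: P (payoff 9); vs S: P (payoff 8).
No cell has both players best-responding. For instance, Firm A's best reply to R is R, but against R Firm B prefers P over R.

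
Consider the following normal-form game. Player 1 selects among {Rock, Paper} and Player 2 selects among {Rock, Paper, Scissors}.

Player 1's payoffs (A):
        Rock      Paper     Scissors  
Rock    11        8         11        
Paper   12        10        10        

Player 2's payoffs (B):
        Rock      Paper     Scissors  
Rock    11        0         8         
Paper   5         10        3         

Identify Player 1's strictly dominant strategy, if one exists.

A strategy is strictly dominant if it gives Player 1 a strictly higher payoff than every other strategy, against every choice by the opponent.
Rock is not dominant: against Rock, Paper gives 12 > 11.
Paper is not dominant: against Scissors, Rock gives 11 > 10.
No single strategy is best against every opponent action.

None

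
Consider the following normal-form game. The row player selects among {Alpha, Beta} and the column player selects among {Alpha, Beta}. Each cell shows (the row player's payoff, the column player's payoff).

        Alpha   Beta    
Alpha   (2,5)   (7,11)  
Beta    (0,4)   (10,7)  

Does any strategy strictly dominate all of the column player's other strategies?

Beta

Check whether one of the column player's strategies beats all alternatives regardless of what the opponent does.
Beta strictly dominates: vs Alpha: 11 > 5; vs Beta: 7 > 4.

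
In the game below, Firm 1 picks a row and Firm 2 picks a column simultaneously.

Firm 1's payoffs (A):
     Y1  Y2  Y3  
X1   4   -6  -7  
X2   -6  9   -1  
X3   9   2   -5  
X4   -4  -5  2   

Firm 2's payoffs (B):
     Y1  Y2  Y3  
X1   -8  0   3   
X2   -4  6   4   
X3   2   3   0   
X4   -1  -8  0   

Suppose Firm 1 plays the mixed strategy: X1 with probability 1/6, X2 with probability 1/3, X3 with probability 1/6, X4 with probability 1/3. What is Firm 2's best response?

Y3

Compute Firm 2's expected payoff from each pure strategy against the given mix.
Y1: (1/6)·(-8) + (1/3)·(-4) + (1/6)·2 + (1/3)·(-1) = -8/3
Y2: (1/6)·0 + (1/3)·6 + (1/6)·3 + (1/3)·(-8) = -1/6
Y3: (1/6)·3 + (1/3)·4 + (1/6)·0 + (1/3)·0 = 11/6
Highest expected payoff is 11/6, from Y3.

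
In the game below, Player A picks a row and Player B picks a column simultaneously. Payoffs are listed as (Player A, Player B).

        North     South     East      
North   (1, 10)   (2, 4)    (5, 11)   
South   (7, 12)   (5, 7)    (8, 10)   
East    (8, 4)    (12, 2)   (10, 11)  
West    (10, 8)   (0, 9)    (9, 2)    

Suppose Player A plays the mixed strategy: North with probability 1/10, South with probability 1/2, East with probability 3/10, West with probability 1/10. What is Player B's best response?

Player B's best reply maximizes expected payoff against the mix.
North: (1/10)·10 + (1/2)·12 + (3/10)·4 + (1/10)·8 = 9
South: (1/10)·4 + (1/2)·7 + (3/10)·2 + (1/10)·9 = 27/5
East: (1/10)·11 + (1/2)·10 + (3/10)·11 + (1/10)·2 = 48/5
Highest expected payoff is 48/5, from East.

East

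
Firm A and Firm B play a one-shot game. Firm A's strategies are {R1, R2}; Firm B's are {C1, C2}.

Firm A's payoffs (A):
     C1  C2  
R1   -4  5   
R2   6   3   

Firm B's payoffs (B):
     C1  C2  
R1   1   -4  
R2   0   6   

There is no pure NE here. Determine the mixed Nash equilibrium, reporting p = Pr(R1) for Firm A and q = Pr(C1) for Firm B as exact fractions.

In a mixed NE each player is indifferent between their pure strategies, so the opponent's mix sets the indifference.
Firm B indifferent between C1 and C2: p·1 + (1−p)·0 = p·(-4) + (1−p)·6 ⟹ 0 + 1p = 6 + (-10)p ⟹ p = 6/11.
Firm A indifferent between R1 and R2: q·(-4) + (1−q)·5 = q·6 + (1−q)·3 ⟹ 5 + (-9)q = 3 + 3q ⟹ q = 1/6.

p = 6/11, q = 1/6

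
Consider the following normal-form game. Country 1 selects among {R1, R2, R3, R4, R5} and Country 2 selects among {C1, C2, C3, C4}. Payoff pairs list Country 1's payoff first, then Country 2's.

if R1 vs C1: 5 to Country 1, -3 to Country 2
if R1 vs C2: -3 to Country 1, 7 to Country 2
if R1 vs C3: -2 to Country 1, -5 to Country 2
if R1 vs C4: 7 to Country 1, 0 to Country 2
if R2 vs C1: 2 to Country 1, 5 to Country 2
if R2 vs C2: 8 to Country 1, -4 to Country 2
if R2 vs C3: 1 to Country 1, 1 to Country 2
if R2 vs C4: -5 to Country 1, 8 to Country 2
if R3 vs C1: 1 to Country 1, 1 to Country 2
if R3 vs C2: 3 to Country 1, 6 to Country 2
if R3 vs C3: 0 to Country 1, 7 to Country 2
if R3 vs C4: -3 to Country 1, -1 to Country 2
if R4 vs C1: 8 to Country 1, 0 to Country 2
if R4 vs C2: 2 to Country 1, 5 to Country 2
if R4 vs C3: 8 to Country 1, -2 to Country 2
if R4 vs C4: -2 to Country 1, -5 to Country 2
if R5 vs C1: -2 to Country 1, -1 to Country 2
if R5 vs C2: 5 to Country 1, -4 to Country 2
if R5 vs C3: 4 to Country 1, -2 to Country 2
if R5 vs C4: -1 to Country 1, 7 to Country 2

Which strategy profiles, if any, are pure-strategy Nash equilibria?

None

A profile is a Nash equilibrium when each player is best-responding to the other.
Country 1's best responses — vs C1: R4 (payoff 8); vs C2: R2 (payoff 8); vs C3: R4 (payoff 8); vs C4: R1 (payoff 7).
Country 2's best responses — vs R1: C2 (payoff 7); vs R2: C4 (payoff 8); vs R3: C3 (payoff 7); vs R4: C2 (payoff 5); vs R5: C4 (payoff 7).
No cell has both players best-responding. For instance, Country 1's best reply to C3 is R4, but against R4 Country 2 prefers C2 over C3.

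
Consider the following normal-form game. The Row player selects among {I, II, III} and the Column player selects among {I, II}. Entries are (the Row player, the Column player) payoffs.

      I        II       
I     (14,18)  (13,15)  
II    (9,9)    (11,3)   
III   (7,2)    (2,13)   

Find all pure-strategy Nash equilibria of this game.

A profile is a Nash equilibrium when each player is best-responding to the other.
The Row player's best responses — vs I: I (payoff 14); vs II: I (payoff 13).
The Column player's best responses — vs I: I (payoff 18); vs II: I (payoff 9); vs III: II (payoff 13).
The only mutual best response is (I, I); neither player gains by switching there.

(I, I)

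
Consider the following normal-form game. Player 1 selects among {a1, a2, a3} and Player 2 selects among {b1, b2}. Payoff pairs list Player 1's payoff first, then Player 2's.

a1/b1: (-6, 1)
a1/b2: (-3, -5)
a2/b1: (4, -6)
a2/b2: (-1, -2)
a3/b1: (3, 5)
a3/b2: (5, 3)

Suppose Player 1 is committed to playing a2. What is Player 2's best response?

b2

With Player 1 fixed at a2, Player 2's payoffs are: b1 → -6, b2 → -2.
The maximum is -2, achieved by b2.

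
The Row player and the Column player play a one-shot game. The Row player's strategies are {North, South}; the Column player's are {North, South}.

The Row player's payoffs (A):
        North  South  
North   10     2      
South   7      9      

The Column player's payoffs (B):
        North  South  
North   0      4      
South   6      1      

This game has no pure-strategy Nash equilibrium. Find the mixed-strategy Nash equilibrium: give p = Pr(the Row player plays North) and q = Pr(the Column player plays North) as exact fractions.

p = 5/9, q = 7/10

In a mixed NE each player is indifferent between their pure strategies, so the opponent's mix sets the indifference.
The Column player indifferent between North and South: p·0 + (1−p)·6 = p·4 + (1−p)·1 ⟹ 6 + (-6)p = 1 + 3p ⟹ p = 5/9.
The Row player indifferent between North and South: q·10 + (1−q)·2 = q·7 + (1−q)·9 ⟹ 2 + 8q = 9 + (-2)q ⟹ q = 7/10.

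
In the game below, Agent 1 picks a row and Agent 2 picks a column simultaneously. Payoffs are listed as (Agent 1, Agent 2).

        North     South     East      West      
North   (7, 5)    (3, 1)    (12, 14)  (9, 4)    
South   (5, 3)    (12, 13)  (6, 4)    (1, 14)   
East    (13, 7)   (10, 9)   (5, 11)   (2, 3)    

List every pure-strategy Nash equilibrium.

A profile is a Nash equilibrium when each player is best-responding to the other.
Agent 1's best responses — vs North: East (payoff 13); vs South: South (payoff 12); vs East: North (payoff 12); vs West: North (payoff 9).
Agent 2's best responses — vs North: East (payoff 14); vs South: West (payoff 14); vs East: East (payoff 11).
The only mutual best response is (North, East); neither player gains by switching there.

(North, East)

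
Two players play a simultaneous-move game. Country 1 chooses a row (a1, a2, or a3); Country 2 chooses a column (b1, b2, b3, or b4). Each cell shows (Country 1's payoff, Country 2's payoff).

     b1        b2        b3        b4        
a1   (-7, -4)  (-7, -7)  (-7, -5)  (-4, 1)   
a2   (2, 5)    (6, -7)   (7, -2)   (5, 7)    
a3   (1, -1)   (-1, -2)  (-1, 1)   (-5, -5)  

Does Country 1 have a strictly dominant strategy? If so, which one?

Check whether one of Country 1's strategies beats all alternatives regardless of what the opponent does.
a2 strictly dominates: vs b1: 2 > each of {-7, 1}; vs b2: 6 > each of {-7, -1}; vs b3: 7 > each of {-7, -1}; vs b4: 5 > each of {-4, -5}.

a2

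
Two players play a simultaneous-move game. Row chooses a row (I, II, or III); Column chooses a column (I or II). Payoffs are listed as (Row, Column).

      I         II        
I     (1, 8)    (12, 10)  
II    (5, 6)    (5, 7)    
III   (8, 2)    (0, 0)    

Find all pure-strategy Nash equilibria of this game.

Find each player's best response to every opponent strategy; NE are the intersections.
Row's best responses — vs I: III (payoff 8); vs II: I (payoff 12).
Column's best responses — vs I: II (payoff 10); vs II: II (payoff 7); vs III: I (payoff 2).
Mutual best responses occur at (I, II) and (III, I); at each, neither player gains by switching.

(I, II) and (III, I)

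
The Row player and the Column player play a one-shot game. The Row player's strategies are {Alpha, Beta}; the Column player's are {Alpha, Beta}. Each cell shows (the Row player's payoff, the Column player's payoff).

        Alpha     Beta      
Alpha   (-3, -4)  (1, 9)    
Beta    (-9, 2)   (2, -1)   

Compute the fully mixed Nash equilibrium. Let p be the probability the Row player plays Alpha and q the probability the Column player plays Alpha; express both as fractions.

In a mixed NE each player is indifferent between their pure strategies, so the opponent's mix sets the indifference.
The Column player indifferent between Alpha and Beta: p·(-4) + (1−p)·2 = p·9 + (1−p)·(-1) ⟹ 2 + (-6)p = (-1) + 10p ⟹ p = 3/16.
The Row player indifferent between Alpha and Beta: q·(-3) + (1−q)·1 = q·(-9) + (1−q)·2 ⟹ 1 + (-4)q = 2 + (-11)q ⟹ q = 1/7.

p = 3/16, q = 1/7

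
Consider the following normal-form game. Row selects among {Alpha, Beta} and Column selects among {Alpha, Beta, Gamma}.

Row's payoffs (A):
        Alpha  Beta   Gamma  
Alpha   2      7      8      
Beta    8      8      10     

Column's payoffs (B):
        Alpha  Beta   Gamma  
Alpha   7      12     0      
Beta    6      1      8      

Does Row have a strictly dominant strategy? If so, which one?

Beta

Check whether one of Row's strategies beats all alternatives regardless of what the opponent does.
Beta strictly dominates: vs Alpha: 8 > 2; vs Beta: 8 > 7; vs Gamma: 10 > 8.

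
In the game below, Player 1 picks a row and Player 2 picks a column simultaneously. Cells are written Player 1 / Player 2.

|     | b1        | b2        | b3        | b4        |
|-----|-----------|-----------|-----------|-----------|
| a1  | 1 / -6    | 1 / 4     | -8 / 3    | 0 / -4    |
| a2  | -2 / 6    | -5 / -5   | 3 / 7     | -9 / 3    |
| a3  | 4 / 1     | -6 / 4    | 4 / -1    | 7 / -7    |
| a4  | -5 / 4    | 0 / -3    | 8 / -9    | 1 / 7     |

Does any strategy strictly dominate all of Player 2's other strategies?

None

Check whether one of Player 2's strategies beats all alternatives regardless of what the opponent does.
b1 is not dominant: against a1, b2 gives 4 > -6.
b2 is not dominant: against a2, b1 gives 6 > -5.
b3 is not dominant: against a1, b2 gives 4 > 3.
b4 is not dominant: against a1, b2 gives 4 > -4.
No single strategy is best against every opponent action.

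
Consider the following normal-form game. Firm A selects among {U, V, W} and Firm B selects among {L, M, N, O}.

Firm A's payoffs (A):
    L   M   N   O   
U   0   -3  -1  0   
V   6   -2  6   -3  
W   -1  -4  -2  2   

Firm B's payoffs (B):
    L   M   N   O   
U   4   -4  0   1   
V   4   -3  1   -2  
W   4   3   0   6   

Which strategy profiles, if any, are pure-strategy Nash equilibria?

(V, L) and (W, O)

Check mutual best responses: a cell is a NE iff neither player can gain by unilaterally deviating.
Firm A's best responses — vs L: V (payoff 6); vs M: V (payoff -2); vs N: V (payoff 6); vs O: W (payoff 2).
Firm B's best responses — vs U: L (payoff 4); vs V: L (payoff 4); vs W: O (payoff 6).
Mutual best responses occur at (V, L) and (W, O); at each, neither player gains by switching.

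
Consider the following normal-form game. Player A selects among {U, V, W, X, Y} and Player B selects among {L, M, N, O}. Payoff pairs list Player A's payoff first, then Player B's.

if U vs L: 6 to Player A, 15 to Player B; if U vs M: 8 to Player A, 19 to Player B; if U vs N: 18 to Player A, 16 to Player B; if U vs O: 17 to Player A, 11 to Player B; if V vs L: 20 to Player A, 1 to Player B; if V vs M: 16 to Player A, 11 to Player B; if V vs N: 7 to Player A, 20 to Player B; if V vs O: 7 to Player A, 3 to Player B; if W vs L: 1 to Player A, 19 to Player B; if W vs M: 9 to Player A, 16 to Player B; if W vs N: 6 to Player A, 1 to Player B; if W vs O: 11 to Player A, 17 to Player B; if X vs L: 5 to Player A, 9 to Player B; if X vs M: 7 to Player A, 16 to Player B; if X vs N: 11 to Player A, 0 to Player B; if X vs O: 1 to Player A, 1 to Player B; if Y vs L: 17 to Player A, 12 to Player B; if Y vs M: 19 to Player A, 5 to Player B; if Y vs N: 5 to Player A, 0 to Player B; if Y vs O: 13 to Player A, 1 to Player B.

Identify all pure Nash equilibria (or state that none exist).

There is no pure-strategy Nash equilibrium

A profile is a Nash equilibrium when each player is best-responding to the other.
Player A's best responses — vs L: V (payoff 20); vs M: Y (payoff 19); vs N: U (payoff 18); vs O: U (payoff 17).
Player B's best responses — vs U: M (payoff 19); vs V: N (payoff 20); vs W: L (payoff 19); vs X: M (payoff 16); vs Y: L (payoff 12).
No cell has both players best-responding. For instance, Player A's best reply to N is U, but against U Player B prefers M over N.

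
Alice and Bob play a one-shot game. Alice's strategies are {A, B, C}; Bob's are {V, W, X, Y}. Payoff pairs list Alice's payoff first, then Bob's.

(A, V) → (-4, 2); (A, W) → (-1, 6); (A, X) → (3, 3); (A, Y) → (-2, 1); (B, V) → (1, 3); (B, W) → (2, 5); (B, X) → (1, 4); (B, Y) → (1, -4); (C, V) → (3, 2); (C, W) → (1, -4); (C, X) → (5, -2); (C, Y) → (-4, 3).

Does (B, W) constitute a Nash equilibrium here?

Yes

Holding Bob at W: Alice gets 2 from B, versus -1 from A, 1 from C. No profitable deviation for Alice.
Holding Alice at B: Bob gets 5 from W, versus 3 from V, 4 from X, -4 from Y. No profitable deviation for Bob either.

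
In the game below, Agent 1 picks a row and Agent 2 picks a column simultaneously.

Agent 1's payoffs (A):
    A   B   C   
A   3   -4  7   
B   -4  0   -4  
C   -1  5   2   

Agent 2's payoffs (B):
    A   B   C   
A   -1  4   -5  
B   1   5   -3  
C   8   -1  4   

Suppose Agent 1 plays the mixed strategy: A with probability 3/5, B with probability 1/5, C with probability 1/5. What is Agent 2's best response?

B

Agent 2's best reply maximizes expected payoff against the mix.
A: (3/5)·(-1) + (1/5)·1 + (1/5)·8 = 6/5
B: (3/5)·4 + (1/5)·5 + (1/5)·(-1) = 16/5
C: (3/5)·(-5) + (1/5)·(-3) + (1/5)·4 = -14/5
Highest expected payoff is 16/5, from B.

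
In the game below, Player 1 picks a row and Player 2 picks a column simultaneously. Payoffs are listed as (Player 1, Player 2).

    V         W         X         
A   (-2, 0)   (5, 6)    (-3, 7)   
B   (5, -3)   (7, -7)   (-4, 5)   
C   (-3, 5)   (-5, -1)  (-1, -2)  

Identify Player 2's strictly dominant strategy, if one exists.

A strategy is strictly dominant if it gives Player 2 a strictly higher payoff than every other strategy, against every choice by the opponent.
V is not dominant: against A, W gives 6 > 0.
W is not dominant: against A, X gives 7 > 6.
X is not dominant: against C, V gives 5 > -2.
No single strategy is best against every opponent action.

No strictly dominant strategy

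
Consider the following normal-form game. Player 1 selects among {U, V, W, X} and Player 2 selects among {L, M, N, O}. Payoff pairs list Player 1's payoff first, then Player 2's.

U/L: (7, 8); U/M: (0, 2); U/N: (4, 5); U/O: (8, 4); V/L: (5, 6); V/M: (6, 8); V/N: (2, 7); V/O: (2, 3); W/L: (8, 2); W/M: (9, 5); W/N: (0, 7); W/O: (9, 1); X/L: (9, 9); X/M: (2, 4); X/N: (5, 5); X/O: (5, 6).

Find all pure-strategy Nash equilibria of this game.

Find each player's best response to every opponent strategy; NE are the intersections.
Player 1's best responses — vs L: X (payoff 9); vs M: W (payoff 9); vs N: X (payoff 5); vs O: W (payoff 9).
Player 2's best responses — vs U: L (payoff 8); vs V: M (payoff 8); vs W: N (payoff 7); vs X: L (payoff 9).
The only mutual best response is (X, L); neither player gains by switching there.

(X, L)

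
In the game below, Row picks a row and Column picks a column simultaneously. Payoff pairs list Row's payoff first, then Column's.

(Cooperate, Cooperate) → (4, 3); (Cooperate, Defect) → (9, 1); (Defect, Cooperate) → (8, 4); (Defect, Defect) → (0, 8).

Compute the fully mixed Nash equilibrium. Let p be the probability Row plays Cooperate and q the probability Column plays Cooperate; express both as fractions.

Each player's mixing probability is pinned down by making the *other* player indifferent.
Column indifferent between Cooperate and Defect: p·3 + (1−p)·4 = p·1 + (1−p)·8 ⟹ 4 + (-1)p = 8 + (-7)p ⟹ p = 2/3.
Row indifferent between Cooperate and Defect: q·4 + (1−q)·9 = q·8 + (1−q)·0 ⟹ 9 + (-5)q = 0 + 8q ⟹ q = 9/13.

p = 2/3, q = 9/13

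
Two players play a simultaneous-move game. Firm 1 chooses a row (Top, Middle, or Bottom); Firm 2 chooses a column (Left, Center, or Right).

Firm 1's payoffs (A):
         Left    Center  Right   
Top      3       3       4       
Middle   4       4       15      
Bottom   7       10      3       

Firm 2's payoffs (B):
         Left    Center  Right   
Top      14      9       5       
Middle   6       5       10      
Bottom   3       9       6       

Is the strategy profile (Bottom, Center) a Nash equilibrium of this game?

Yes

Holding Firm 2 at Center: Firm 1 gets 10 from Bottom, versus 3 from Top, 4 from Middle. No profitable deviation for Firm 1.
Holding Firm 1 at Bottom: Firm 2 gets 9 from Center, versus 3 from Left, 6 from Right. No profitable deviation for Firm 2 either.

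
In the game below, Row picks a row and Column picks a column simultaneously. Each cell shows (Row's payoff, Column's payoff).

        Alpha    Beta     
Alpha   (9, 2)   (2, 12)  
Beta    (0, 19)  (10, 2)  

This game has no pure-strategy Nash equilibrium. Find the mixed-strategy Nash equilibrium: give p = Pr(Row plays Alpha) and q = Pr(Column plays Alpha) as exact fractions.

p = 17/27, q = 8/17

Each player's mixing probability is pinned down by making the *other* player indifferent.
Column indifferent between Alpha and Beta: p·2 + (1−p)·19 = p·12 + (1−p)·2 ⟹ 19 + (-17)p = 2 + 10p ⟹ p = 17/27.
Row indifferent between Alpha and Beta: q·9 + (1−q)·2 = q·0 + (1−q)·10 ⟹ 2 + 7q = 10 + (-10)q ⟹ q = 8/17.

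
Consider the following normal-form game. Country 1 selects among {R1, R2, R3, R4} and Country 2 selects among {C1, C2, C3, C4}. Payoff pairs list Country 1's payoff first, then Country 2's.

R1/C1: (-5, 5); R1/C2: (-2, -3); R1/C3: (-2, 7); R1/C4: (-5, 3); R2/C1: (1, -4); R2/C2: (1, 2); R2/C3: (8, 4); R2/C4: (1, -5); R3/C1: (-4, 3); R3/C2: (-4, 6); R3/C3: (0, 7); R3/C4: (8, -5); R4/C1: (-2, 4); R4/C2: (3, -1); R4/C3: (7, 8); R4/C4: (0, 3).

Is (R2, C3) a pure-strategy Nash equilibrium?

Yes

Holding Country 2 at C3: Country 1 gets 8 from R2, versus -2 from R1, 0 from R3, 7 from R4. No profitable deviation for Country 1.
Holding Country 1 at R2: Country 2 gets 4 from C3, versus -4 from C1, 2 from C2, -5 from C4. No profitable deviation for Country 2 either.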